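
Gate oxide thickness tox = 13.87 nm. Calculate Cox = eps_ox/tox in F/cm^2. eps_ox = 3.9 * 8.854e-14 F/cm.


Step 1: eps_ox = 3.9 * 8.854e-14 = 3.45306e-13 F/cm
Step 2: tox in cm = 13.87 nm * 1e-7 = 1.3870e-06 cm
Step 3: Cox = 3.45306e-13 / 1.3870e-06 = 2.49e-07 F/cm^2

2.49e-07


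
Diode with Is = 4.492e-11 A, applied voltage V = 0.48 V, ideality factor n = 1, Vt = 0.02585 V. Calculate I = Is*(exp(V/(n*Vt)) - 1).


Step 1: V/(n*Vt) = 0.48/(1*0.02585) = 18.5687
Step 2: exp(18.5687) = 1.1595e+08
Step 3: I = 4.492e-11 * (1.1595e+08 - 1) = 5.21e-03 A

5.21e-03


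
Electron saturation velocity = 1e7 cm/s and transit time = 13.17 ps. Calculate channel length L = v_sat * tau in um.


Step 1: tau in seconds = 13.17 ps * 1e-12 = 1.3170e-11 s
Step 2: L = v_sat * tau = 1e7 * 1.3170e-11 = 1.3170e-04 cm
Step 3: L in um = 1.3170e-04 * 1e4 = 1.317 um

1.317


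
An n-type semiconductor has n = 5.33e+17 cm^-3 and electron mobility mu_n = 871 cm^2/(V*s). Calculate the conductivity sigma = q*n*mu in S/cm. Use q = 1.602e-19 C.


Step 1: sigma = q * n * mu
Step 2: sigma = 1.602e-19 * 5.33e+17 * 871
Step 3: sigma = 7.437e+01 S/cm

7.437e+01


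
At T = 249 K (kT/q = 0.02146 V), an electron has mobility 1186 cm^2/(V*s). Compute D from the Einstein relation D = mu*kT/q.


Step 1: D = mu * (kT/q)
Step 2: D = 1186 * 0.02146
Step 3: D = 25.45 cm^2/s

25.45


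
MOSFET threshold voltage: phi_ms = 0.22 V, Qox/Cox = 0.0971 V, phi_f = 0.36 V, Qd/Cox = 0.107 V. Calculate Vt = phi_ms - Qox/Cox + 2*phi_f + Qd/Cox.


Step 1: Vt = phi_ms - Qox/Cox + 2*phi_f + Qd/Cox
Step 2: Vt = 0.22 - 0.0971 + 2*0.36 + 0.107
Step 3: Vt = 0.22 - 0.0971 + 0.72 + 0.107
Step 4: Vt = 0.9499 V

0.9499


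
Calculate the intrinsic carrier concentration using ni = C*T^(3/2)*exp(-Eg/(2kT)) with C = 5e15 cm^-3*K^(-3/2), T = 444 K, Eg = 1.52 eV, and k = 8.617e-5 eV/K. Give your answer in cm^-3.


Step 1: Compute kT = 8.617e-5 * 444 = 0.03825948 eV
Step 2: Exponent = -Eg/(2kT) = -1.52/(2*0.03825948) = -19.86436
Step 3: T^(3/2) = 444^1.5 = 9355.66
Step 4: ni = 5e15 * 9355.66 * exp(-19.86436) = 1.10e+11 cm^-3

1.10e+11


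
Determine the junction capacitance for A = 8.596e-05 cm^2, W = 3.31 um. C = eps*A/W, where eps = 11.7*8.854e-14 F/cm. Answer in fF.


Step 1: eps_Si = 11.7 * 8.854e-14 = 1.035918e-12 F/cm
Step 2: W in cm = 3.31 * 1e-4 = 3.31e-04 cm
Step 3: C = 1.035918e-12 * 8.596e-05 / 3.31e-04 = 2.690257e-13 F
Step 4: C = 269.03 fF

269.03


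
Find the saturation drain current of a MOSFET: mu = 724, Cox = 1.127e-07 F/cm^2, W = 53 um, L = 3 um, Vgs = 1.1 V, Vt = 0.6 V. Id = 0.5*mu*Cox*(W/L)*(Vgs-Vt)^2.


Step 1: Overdrive voltage Vov = Vgs - Vt = 1.1 - 0.6 = 0.5 V
Step 2: W/L = 53/3 = 17.6667
Step 3: Id = 0.5 * 724 * 1.127e-07 * 17.6667 * 0.5^2
Step 4: Id = 1.80e-04 A

1.80e-04


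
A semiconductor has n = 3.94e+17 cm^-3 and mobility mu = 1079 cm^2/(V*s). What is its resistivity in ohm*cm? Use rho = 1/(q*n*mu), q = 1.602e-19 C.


Step 1: sigma = q * n * mu = 1.602e-19 * 3.94e+17 * 1079 = 6.81052e+01 S/cm
Step 2: rho = 1 / sigma = 1 / 6.81052e+01 = 0.01468 ohm*cm

0.01468


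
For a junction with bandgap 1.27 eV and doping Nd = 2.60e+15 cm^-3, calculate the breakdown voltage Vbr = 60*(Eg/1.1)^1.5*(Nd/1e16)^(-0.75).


Step 1: Eg/1.1 = 1.27/1.1 = 1.154545
Step 2: (Eg/1.1)^1.5 = 1.154545^1.5 = 1.240556
Step 3: (Nd/1e16)^(-0.75) = (0.26)^(-0.75) = 2.746439
Step 4: Vbr = 60 * 1.240556 * 2.746439 = 204.4 V

204.4


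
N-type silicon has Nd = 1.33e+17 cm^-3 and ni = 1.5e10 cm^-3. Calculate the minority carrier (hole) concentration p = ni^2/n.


Step 1: Since Nd >> ni, n ≈ Nd = 1.33e+17 cm^-3
Step 2: p = ni^2 / n = (1.5e10)^2 / 1.33e+17
Step 3: p = 2.25e20 / 1.33e+17 = 1.69e+03 cm^-3

1.69e+03


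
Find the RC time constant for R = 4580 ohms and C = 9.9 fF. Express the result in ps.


Step 1: tau = R * C
Step 2: tau = 4580 * 9.9 fF = 4580 * 9.9e-15 F
Step 3: tau = 4.5342e-11 s = 45.342 ps

45.342


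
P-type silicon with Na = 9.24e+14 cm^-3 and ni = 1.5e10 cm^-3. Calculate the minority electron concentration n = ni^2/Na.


Step 1: Majority hole concentration p ≈ Na = 9.24e+14 cm^-3
Step 2: n = ni^2 / Na = (1.5e10)^2 / 9.24e+14
Step 3: n = 2.44e+05 cm^-3

2.44e+05


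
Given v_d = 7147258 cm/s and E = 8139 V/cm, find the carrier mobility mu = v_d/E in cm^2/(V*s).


Step 1: mu = v_d / E
Step 2: mu = 7147258 / 8139
Step 3: mu = 878.15 cm^2/(V*s)

878.15


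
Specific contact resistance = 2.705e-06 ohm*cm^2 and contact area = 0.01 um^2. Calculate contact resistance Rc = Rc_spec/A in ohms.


Step 1: Convert area to cm^2: 0.01 um^2 = 1.0000e-10 cm^2
Step 2: Rc = Rc_spec / A = 2.705e-06 / 1.0000e-10
Step 3: Rc = 2.71e+04 ohms

2.71e+04


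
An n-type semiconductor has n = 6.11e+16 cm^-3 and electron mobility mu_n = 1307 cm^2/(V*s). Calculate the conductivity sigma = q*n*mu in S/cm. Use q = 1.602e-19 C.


Step 1: sigma = q * n * mu
Step 2: sigma = 1.602e-19 * 6.11e+16 * 1307
Step 3: sigma = 1.279e+01 S/cm

1.279e+01


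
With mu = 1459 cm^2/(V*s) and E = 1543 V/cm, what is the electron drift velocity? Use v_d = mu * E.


Step 1: v_d = mu * E
Step 2: v_d = 1459 * 1543 = 2251237
Step 3: v_d = 2.25e+06 cm/s

2.25e+06


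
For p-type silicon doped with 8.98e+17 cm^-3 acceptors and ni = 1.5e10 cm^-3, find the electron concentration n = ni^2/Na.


Step 1: Majority hole concentration p ≈ Na = 8.98e+17 cm^-3
Step 2: n = ni^2 / Na = (1.5e10)^2 / 8.98e+17
Step 3: n = 2.51e+02 cm^-3

2.51e+02


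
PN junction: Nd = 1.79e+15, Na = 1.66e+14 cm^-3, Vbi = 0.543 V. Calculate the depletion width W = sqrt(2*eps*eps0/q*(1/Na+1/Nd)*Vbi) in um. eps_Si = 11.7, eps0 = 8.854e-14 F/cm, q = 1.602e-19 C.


Step 1: 1/Na + 1/Nd = 1/1.66e+14 + 1/1.79e+15 = 6.58276e-15
Step 2: 2*eps*eps0/q = 2*11.7*8.854e-14/1.602e-19 = 1.293281e+07
Step 3: W^2 = 1.293281e+07 * 6.58276e-15 * 0.543 = 4.62275e-08
Step 4: W = sqrt(4.62275e-08) = 2.150e-04 cm = 2.15 um

2.15


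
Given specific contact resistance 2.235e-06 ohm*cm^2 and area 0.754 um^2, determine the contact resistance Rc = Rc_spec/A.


Step 1: Convert area to cm^2: 0.754 um^2 = 7.5400e-09 cm^2
Step 2: Rc = Rc_spec / A = 2.235e-06 / 7.5400e-09
Step 3: Rc = 2.96e+02 ohms

2.96e+02


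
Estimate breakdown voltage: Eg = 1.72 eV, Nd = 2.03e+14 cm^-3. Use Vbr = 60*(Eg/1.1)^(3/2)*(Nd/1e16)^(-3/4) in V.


Step 1: Eg/1.1 = 1.72/1.1 = 1.563636
Step 2: (Eg/1.1)^1.5 = 1.563636^1.5 = 1.955255
Step 3: (Nd/1e16)^(-0.75) = (0.0203)^(-0.75) = 18.594220
Step 4: Vbr = 60 * 1.955255 * 18.594220 = 2181.4 V

2181.4


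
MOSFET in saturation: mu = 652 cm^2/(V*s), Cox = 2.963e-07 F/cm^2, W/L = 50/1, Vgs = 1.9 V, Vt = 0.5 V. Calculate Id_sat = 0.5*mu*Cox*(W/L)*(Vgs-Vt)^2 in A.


Step 1: Overdrive voltage Vov = Vgs - Vt = 1.9 - 0.5 = 1.4 V
Step 2: W/L = 50/1 = 50
Step 3: Id = 0.5 * 652 * 2.963e-07 * 50 * 1.4^2
Step 4: Id = 9.47e-03 A

9.47e-03


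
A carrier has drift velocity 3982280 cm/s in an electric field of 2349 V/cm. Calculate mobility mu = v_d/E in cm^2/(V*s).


Step 1: mu = v_d / E
Step 2: mu = 3982280 / 2349
Step 3: mu = 1695.31 cm^2/(V*s)

1695.31


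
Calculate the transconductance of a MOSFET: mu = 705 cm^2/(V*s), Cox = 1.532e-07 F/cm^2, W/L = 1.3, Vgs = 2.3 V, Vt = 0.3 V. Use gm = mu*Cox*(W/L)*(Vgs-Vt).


Step 1: Vov = Vgs - Vt = 2.3 - 0.3 = 2.0 V
Step 2: gm = mu * Cox * (W/L) * Vov
Step 3: gm = 705 * 1.532e-07 * 1.3 * 2.0 = 2.81e-04 S

2.81e-04


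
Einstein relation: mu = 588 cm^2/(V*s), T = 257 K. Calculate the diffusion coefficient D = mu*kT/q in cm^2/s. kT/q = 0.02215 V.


Step 1: D = mu * (kT/q)
Step 2: D = 588 * 0.02215
Step 3: D = 13.02 cm^2/s

13.02


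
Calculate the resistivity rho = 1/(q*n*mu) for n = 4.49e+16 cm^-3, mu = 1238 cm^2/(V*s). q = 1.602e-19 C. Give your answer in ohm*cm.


Step 1: sigma = q * n * mu = 1.602e-19 * 4.49e+16 * 1238 = 8.90491e+00 S/cm
Step 2: rho = 1 / sigma = 1 / 8.90491e+00 = 0.1123 ohm*cm

0.1123


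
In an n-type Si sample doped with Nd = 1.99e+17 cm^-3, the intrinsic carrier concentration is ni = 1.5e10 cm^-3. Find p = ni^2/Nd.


Step 1: Since Nd >> ni, n ≈ Nd = 1.99e+17 cm^-3
Step 2: p = ni^2 / n = (1.5e10)^2 / 1.99e+17
Step 3: p = 2.25e20 / 1.99e+17 = 1.13e+03 cm^-3

1.13e+03


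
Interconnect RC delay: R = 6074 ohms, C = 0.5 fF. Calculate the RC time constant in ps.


Step 1: tau = R * C
Step 2: tau = 6074 * 0.5 fF = 6074 * 5.0e-16 F
Step 3: tau = 3.037e-12 s = 3.037 ps

3.037


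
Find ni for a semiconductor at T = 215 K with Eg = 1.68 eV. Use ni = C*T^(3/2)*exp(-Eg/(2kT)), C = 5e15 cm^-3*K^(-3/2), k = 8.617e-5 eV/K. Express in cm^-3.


Step 1: Compute kT = 8.617e-5 * 215 = 0.01852655 eV
Step 2: Exponent = -Eg/(2kT) = -1.68/(2*0.01852655) = -45.34034
Step 3: T^(3/2) = 215^1.5 = 3152.52
Step 4: ni = 5e15 * 3152.52 * exp(-45.34034) = 3.21e-01 cm^-3

3.21e-01


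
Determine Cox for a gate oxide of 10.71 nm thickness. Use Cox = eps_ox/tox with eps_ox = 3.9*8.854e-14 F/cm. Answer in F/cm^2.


Step 1: eps_ox = 3.9 * 8.854e-14 = 3.45306e-13 F/cm
Step 2: tox in cm = 10.71 nm * 1e-7 = 1.0710e-06 cm
Step 3: Cox = 3.45306e-13 / 1.0710e-06 = 3.22e-07 F/cm^2

3.22e-07


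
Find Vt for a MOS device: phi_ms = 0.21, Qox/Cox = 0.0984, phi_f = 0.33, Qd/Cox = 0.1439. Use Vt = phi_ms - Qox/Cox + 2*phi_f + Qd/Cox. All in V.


Step 1: Vt = phi_ms - Qox/Cox + 2*phi_f + Qd/Cox
Step 2: Vt = 0.21 - 0.0984 + 2*0.33 + 0.1439
Step 3: Vt = 0.21 - 0.0984 + 0.66 + 0.1439
Step 4: Vt = 0.9155 V

0.9155


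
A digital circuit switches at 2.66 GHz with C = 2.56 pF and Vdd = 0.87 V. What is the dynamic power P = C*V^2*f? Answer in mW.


Step 1: V^2 = 0.87^2 = 0.7569 V^2
Step 2: P = C*V^2*f = 2.56e-12 F * 0.7569 * 2.66e9 Hz
Step 3: P = 5.15418624e-03 W
Step 4: P = 5.154 mW

5.154


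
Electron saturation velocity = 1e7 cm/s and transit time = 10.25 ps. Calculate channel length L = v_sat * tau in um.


Step 1: tau in seconds = 10.25 ps * 1e-12 = 1.0250e-11 s
Step 2: L = v_sat * tau = 1e7 * 1.0250e-11 = 1.0250e-04 cm
Step 3: L in um = 1.0250e-04 * 1e4 = 1.025 um

1.025


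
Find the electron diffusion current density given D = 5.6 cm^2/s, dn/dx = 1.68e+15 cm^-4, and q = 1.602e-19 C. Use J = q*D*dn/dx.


Step 1: J = q * D * (dn/dx)
Step 2: J = 1.602e-19 * 5.6 * 1.68e+15
Step 3: J = 1.51e-03 A/cm^2

1.51e-03


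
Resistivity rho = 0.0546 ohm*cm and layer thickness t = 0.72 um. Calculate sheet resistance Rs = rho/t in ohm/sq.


Step 1: Convert thickness to cm: t = 0.72 um = 7.2000e-05 cm
Step 2: Rs = rho / t = 0.0546 / 7.2000e-05
Step 3: Rs = 758.3 ohm/sq

758.3


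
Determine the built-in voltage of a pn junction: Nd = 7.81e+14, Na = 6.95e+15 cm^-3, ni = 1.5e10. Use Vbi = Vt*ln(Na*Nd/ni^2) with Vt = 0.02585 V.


Step 1: Compute Na*Nd/ni^2 = 6.95e+15 * 7.81e+14 / (1.5e10)^2 = 2.4124e+10
Step 2: ln(2.4124e+10) = 23.9065
Step 3: Vbi = 0.02585 * 23.9065 = 0.618 V

0.618


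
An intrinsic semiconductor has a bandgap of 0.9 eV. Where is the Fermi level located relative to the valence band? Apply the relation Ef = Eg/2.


Step 1: For an intrinsic semiconductor, the Fermi level sits at midgap.
Step 2: Ef = Eg / 2 = 0.9 / 2 = 0.45 eV

0.45


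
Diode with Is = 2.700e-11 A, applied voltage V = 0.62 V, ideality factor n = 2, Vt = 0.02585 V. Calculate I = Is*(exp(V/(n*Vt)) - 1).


Step 1: V/(n*Vt) = 0.62/(2*0.02585) = 11.9923
Step 2: exp(11.9923) = 1.6151e+05
Step 3: I = 2.700e-11 * (1.6151e+05 - 1) = 4.36e-06 A

4.36e-06


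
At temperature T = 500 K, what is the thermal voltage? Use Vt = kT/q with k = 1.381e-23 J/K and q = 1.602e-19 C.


Step 1: kT = 1.381e-23 * 500 = 6.905e-21 J
Step 2: Vt = kT/q = 6.905e-21 / 1.602e-19
Step 3: Vt = 0.0431 V

0.0431


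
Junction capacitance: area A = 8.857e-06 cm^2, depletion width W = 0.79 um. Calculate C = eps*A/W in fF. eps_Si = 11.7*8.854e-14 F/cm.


Step 1: eps_Si = 11.7 * 8.854e-14 = 1.035918e-12 F/cm
Step 2: W in cm = 0.79 * 1e-4 = 7.90e-05 cm
Step 3: C = 1.035918e-12 * 8.857e-06 / 7.90e-05 = 1.161408e-13 F
Step 4: C = 116.14 fF

116.14


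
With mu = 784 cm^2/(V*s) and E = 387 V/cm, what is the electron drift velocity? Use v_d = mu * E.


Step 1: v_d = mu * E
Step 2: v_d = 784 * 387 = 303408
Step 3: v_d = 3.03e+05 cm/s

3.03e+05


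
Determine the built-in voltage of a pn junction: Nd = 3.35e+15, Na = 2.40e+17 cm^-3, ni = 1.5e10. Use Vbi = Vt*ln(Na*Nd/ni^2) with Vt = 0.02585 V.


Step 1: Compute Na*Nd/ni^2 = 2.40e+17 * 3.35e+15 / (1.5e10)^2 = 3.5733e+12
Step 2: ln(3.5733e+12) = 28.9045
Step 3: Vbi = 0.02585 * 28.9045 = 0.747 V

0.747


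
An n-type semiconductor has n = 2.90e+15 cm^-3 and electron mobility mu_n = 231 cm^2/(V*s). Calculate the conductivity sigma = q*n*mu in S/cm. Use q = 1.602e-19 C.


Step 1: sigma = q * n * mu
Step 2: sigma = 1.602e-19 * 2.90e+15 * 231
Step 3: sigma = 1.073e-01 S/cm

1.073e-01


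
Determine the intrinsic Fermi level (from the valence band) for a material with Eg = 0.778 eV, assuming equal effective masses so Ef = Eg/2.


Step 1: For an intrinsic semiconductor, the Fermi level sits at midgap.
Step 2: Ef = Eg / 2 = 0.778 / 2 = 0.389 eV

0.389


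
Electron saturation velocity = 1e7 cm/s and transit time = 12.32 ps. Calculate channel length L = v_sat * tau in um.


Step 1: tau in seconds = 12.32 ps * 1e-12 = 1.2320e-11 s
Step 2: L = v_sat * tau = 1e7 * 1.2320e-11 = 1.2320e-04 cm
Step 3: L in um = 1.2320e-04 * 1e4 = 1.232 um

1.232


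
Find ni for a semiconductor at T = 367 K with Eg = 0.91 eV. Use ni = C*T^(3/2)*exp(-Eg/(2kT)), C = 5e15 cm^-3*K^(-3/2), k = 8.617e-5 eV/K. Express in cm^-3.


Step 1: Compute kT = 8.617e-5 * 367 = 0.03162439 eV
Step 2: Exponent = -Eg/(2kT) = -0.91/(2*0.03162439) = -14.38763
Step 3: T^(3/2) = 367^1.5 = 7030.71
Step 4: ni = 5e15 * 7030.71 * exp(-14.38763) = 1.98e+13 cm^-3

1.98e+13


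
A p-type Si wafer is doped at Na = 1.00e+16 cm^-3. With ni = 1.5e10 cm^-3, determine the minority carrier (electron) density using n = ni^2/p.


Step 1: Majority hole concentration p ≈ Na = 1.00e+16 cm^-3
Step 2: n = ni^2 / Na = (1.5e10)^2 / 1.00e+16
Step 3: n = 2.25e+04 cm^-3

2.25e+04


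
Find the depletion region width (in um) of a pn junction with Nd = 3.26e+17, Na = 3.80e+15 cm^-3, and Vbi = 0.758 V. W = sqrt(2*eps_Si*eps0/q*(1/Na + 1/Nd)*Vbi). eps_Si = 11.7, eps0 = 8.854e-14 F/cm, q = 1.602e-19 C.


Step 1: 1/Na + 1/Nd = 1/3.80e+15 + 1/3.26e+17 = 2.66225e-16
Step 2: 2*eps*eps0/q = 2*11.7*8.854e-14/1.602e-19 = 1.293281e+07
Step 3: W^2 = 1.293281e+07 * 2.66225e-16 * 0.758 = 2.60982e-09
Step 4: W = sqrt(2.60982e-09) = 5.109e-05 cm = 0.5109 um

0.5109


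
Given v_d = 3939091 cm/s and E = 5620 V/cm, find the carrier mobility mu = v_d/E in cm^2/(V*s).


Step 1: mu = v_d / E
Step 2: mu = 3939091 / 5620
Step 3: mu = 700.91 cm^2/(V*s)

700.91


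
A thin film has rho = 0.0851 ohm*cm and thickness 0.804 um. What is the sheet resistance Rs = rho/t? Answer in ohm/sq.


Step 1: Convert thickness to cm: t = 0.804 um = 8.0400e-05 cm
Step 2: Rs = rho / t = 0.0851 / 8.0400e-05
Step 3: Rs = 1058.5 ohm/sq

1058.5


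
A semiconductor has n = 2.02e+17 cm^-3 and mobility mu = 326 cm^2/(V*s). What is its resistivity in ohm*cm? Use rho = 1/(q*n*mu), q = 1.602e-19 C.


Step 1: sigma = q * n * mu = 1.602e-19 * 2.02e+17 * 326 = 1.05495e+01 S/cm
Step 2: rho = 1 / sigma = 1 / 1.05495e+01 = 0.09479 ohm*cm

0.09479


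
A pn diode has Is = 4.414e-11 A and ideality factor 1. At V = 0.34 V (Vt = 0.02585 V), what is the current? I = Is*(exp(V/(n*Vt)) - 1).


Step 1: V/(n*Vt) = 0.34/(1*0.02585) = 13.1528
Step 2: exp(13.1528) = 5.1545e+05
Step 3: I = 4.414e-11 * (5.1545e+05 - 1) = 2.28e-05 A

2.28e-05


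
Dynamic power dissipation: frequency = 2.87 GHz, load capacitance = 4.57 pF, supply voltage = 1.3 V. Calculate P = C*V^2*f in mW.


Step 1: V^2 = 1.3^2 = 1.69 V^2
Step 2: P = C*V^2*f = 4.57e-12 F * 1.69 * 2.87e9 Hz
Step 3: P = 2.2165871e-02 W
Step 4: P = 22.166 mW

22.166


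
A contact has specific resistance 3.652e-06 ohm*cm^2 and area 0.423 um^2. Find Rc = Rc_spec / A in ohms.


Step 1: Convert area to cm^2: 0.423 um^2 = 4.2300e-09 cm^2
Step 2: Rc = Rc_spec / A = 3.652e-06 / 4.2300e-09
Step 3: Rc = 8.63e+02 ohms

8.63e+02


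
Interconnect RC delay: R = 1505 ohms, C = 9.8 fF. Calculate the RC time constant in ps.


Step 1: tau = R * C
Step 2: tau = 1505 * 9.8 fF = 1505 * 9.8e-15 F
Step 3: tau = 1.4749e-11 s = 14.749 ps

14.749


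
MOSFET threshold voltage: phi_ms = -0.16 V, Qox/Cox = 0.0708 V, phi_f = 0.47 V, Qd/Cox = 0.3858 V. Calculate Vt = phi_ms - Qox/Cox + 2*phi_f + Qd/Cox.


Step 1: Vt = phi_ms - Qox/Cox + 2*phi_f + Qd/Cox
Step 2: Vt = -0.16 - 0.0708 + 2*0.47 + 0.3858
Step 3: Vt = -0.16 - 0.0708 + 0.94 + 0.3858
Step 4: Vt = 1.095 V

1.095


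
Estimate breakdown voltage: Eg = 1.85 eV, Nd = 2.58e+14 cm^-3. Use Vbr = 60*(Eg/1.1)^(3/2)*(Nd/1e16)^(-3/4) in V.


Step 1: Eg/1.1 = 1.85/1.1 = 1.681818
Step 2: (Eg/1.1)^1.5 = 1.681818^1.5 = 2.181064
Step 3: (Nd/1e16)^(-0.75) = (0.0258)^(-0.75) = 15.534069
Step 4: Vbr = 60 * 2.181064 * 15.534069 = 2032.8 V

2032.8


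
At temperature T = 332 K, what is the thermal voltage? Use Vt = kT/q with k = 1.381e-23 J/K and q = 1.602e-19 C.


Step 1: kT = 1.381e-23 * 332 = 4.58492e-21 J
Step 2: Vt = kT/q = 4.58492e-21 / 1.602e-19
Step 3: Vt = 0.02862 V

0.02862


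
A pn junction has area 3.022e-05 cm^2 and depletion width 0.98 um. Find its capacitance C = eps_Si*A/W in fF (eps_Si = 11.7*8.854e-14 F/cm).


Step 1: eps_Si = 11.7 * 8.854e-14 = 1.035918e-12 F/cm
Step 2: W in cm = 0.98 * 1e-4 = 9.80e-05 cm
Step 3: C = 1.035918e-12 * 3.022e-05 / 9.80e-05 = 3.194433e-13 F
Step 4: C = 319.44 fF

319.44


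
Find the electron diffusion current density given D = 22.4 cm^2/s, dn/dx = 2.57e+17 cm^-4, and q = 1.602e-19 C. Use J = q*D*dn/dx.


Step 1: J = q * D * (dn/dx)
Step 2: J = 1.602e-19 * 22.4 * 2.57e+17
Step 3: J = 9.22e-01 A/cm^2

9.22e-01


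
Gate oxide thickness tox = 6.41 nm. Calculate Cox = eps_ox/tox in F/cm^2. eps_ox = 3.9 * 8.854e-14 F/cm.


Step 1: eps_ox = 3.9 * 8.854e-14 = 3.45306e-13 F/cm
Step 2: tox in cm = 6.41 nm * 1e-7 = 6.4100e-07 cm
Step 3: Cox = 3.45306e-13 / 6.4100e-07 = 5.39e-07 F/cm^2

5.39e-07


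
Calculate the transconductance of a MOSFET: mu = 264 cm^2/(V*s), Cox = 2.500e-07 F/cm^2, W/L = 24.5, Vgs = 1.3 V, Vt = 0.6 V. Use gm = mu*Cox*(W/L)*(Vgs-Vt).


Step 1: Vov = Vgs - Vt = 1.3 - 0.6 = 0.7 V
Step 2: gm = mu * Cox * (W/L) * Vov
Step 3: gm = 264 * 2.500e-07 * 24.5 * 0.7 = 1.13e-03 S

1.13e-03


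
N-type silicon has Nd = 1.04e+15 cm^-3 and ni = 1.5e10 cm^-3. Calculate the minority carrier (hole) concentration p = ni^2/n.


Step 1: Since Nd >> ni, n ≈ Nd = 1.04e+15 cm^-3
Step 2: p = ni^2 / n = (1.5e10)^2 / 1.04e+15
Step 3: p = 2.25e20 / 1.04e+15 = 2.16e+05 cm^-3

2.16e+05


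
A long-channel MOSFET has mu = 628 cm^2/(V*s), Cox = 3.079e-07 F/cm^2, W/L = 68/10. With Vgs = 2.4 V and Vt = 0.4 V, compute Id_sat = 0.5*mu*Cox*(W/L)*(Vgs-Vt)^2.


Step 1: Overdrive voltage Vov = Vgs - Vt = 2.4 - 0.4 = 2.0 V
Step 2: W/L = 68/10 = 6.8
Step 3: Id = 0.5 * 628 * 3.079e-07 * 6.8 * 2.0^2
Step 4: Id = 2.63e-03 A

2.63e-03


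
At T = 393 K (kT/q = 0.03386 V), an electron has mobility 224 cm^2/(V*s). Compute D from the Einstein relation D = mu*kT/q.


Step 1: D = mu * (kT/q)
Step 2: D = 224 * 0.03386
Step 3: D = 7.58 cm^2/s

7.58


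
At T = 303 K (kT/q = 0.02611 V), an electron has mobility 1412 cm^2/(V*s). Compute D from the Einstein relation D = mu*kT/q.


Step 1: D = mu * (kT/q)
Step 2: D = 1412 * 0.02611
Step 3: D = 36.87 cm^2/s

36.87


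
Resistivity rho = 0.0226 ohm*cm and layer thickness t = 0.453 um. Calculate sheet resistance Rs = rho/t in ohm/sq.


Step 1: Convert thickness to cm: t = 0.453 um = 4.5300e-05 cm
Step 2: Rs = rho / t = 0.0226 / 4.5300e-05
Step 3: Rs = 498.9 ohm/sq

498.9


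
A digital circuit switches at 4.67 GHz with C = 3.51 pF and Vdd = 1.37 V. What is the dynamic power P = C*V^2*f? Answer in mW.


Step 1: V^2 = 1.37^2 = 1.8769 V^2
Step 2: P = C*V^2*f = 3.51e-12 F * 1.8769 * 4.67e9 Hz
Step 3: P = 3.076558173e-02 W
Step 4: P = 30.766 mW

30.766


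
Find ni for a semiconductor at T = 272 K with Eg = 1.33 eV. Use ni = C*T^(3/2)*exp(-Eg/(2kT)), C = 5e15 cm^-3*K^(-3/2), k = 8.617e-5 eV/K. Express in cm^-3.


Step 1: Compute kT = 8.617e-5 * 272 = 0.02343824 eV
Step 2: Exponent = -Eg/(2kT) = -1.33/(2*0.02343824) = -28.37244
Step 3: T^(3/2) = 272^1.5 = 4485.94
Step 4: ni = 5e15 * 4485.94 * exp(-28.37244) = 1.07e+07 cm^-3

1.07e+07


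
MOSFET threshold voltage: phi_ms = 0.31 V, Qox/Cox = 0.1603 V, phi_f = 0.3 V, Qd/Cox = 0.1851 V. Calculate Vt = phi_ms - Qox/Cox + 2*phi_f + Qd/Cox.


Step 1: Vt = phi_ms - Qox/Cox + 2*phi_f + Qd/Cox
Step 2: Vt = 0.31 - 0.1603 + 2*0.3 + 0.1851
Step 3: Vt = 0.31 - 0.1603 + 0.6 + 0.1851
Step 4: Vt = 0.9348 V

0.9348


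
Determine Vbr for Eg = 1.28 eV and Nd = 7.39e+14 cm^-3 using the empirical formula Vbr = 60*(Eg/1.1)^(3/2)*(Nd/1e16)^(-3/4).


Step 1: Eg/1.1 = 1.28/1.1 = 1.163636
Step 2: (Eg/1.1)^1.5 = 1.163636^1.5 = 1.255237
Step 3: (Nd/1e16)^(-0.75) = (0.0739)^(-0.75) = 7.055319
Step 4: Vbr = 60 * 1.255237 * 7.055319 = 531.4 V

531.4


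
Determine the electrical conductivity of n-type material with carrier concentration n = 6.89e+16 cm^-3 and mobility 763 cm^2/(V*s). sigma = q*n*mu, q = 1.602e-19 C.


Step 1: sigma = q * n * mu
Step 2: sigma = 1.602e-19 * 6.89e+16 * 763
Step 3: sigma = 8.422e+00 S/cm

8.422e+00


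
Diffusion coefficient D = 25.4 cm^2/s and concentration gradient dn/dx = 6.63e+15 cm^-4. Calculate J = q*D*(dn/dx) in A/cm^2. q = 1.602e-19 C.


Step 1: J = q * D * (dn/dx)
Step 2: J = 1.602e-19 * 25.4 * 6.63e+15
Step 3: J = 2.70e-02 A/cm^2

2.70e-02


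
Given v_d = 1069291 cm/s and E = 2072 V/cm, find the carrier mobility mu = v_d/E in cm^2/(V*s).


Step 1: mu = v_d / E
Step 2: mu = 1069291 / 2072
Step 3: mu = 516.07 cm^2/(V*s)

516.07


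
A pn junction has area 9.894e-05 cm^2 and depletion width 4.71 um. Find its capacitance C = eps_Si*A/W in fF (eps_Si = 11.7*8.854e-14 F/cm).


Step 1: eps_Si = 11.7 * 8.854e-14 = 1.035918e-12 F/cm
Step 2: W in cm = 4.71 * 1e-4 = 4.71e-04 cm
Step 3: C = 1.035918e-12 * 9.894e-05 / 4.71e-04 = 2.176088e-13 F
Step 4: C = 217.61 fF

217.61


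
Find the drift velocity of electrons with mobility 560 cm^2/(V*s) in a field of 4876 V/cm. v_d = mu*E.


Step 1: v_d = mu * E
Step 2: v_d = 560 * 4876 = 2730560
Step 3: v_d = 2.73e+06 cm/s

2.73e+06


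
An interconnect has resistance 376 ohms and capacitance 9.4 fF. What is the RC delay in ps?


Step 1: tau = R * C
Step 2: tau = 376 * 9.4 fF = 376 * 9.4e-15 F
Step 3: tau = 3.5344e-12 s = 3.5344 ps

3.5344


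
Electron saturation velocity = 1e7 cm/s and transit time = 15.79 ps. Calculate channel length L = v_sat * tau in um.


Step 1: tau in seconds = 15.79 ps * 1e-12 = 1.5790e-11 s
Step 2: L = v_sat * tau = 1e7 * 1.5790e-11 = 1.5790e-04 cm
Step 3: L in um = 1.5790e-04 * 1e4 = 1.579 um

1.579


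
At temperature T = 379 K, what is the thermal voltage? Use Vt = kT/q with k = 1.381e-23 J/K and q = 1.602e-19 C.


Step 1: kT = 1.381e-23 * 379 = 5.23399e-21 J
Step 2: Vt = kT/q = 5.23399e-21 / 1.602e-19
Step 3: Vt = 0.03267 V

0.03267


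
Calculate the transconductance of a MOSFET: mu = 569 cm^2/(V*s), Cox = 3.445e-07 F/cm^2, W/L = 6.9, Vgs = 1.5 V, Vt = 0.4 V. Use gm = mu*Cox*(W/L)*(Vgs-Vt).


Step 1: Vov = Vgs - Vt = 1.5 - 0.4 = 1.1 V
Step 2: gm = mu * Cox * (W/L) * Vov
Step 3: gm = 569 * 3.445e-07 * 6.9 * 1.1 = 1.49e-03 S

1.49e-03


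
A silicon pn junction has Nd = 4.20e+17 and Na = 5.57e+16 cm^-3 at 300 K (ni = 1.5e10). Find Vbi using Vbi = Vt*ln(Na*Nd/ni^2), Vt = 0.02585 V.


Step 1: Compute Na*Nd/ni^2 = 5.57e+16 * 4.20e+17 / (1.5e10)^2 = 1.0397e+14
Step 2: ln(1.0397e+14) = 32.2751
Step 3: Vbi = 0.02585 * 32.2751 = 0.834 V

0.834


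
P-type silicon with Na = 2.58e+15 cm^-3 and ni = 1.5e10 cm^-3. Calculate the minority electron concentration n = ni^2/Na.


Step 1: Majority hole concentration p ≈ Na = 2.58e+15 cm^-3
Step 2: n = ni^2 / Na = (1.5e10)^2 / 2.58e+15
Step 3: n = 8.72e+04 cm^-3

8.72e+04


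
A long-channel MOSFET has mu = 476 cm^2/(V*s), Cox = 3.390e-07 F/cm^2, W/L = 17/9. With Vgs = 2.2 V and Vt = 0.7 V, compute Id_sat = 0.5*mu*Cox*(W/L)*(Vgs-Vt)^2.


Step 1: Overdrive voltage Vov = Vgs - Vt = 2.2 - 0.7 = 1.5 V
Step 2: W/L = 17/9 = 1.88889
Step 3: Id = 0.5 * 476 * 3.390e-07 * 1.88889 * 1.5^2
Step 4: Id = 3.43e-04 A

3.43e-04


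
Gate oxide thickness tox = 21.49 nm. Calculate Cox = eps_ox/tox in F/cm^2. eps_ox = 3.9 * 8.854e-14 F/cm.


Step 1: eps_ox = 3.9 * 8.854e-14 = 3.45306e-13 F/cm
Step 2: tox in cm = 21.49 nm * 1e-7 = 2.1490e-06 cm
Step 3: Cox = 3.45306e-13 / 2.1490e-06 = 1.61e-07 F/cm^2

1.61e-07


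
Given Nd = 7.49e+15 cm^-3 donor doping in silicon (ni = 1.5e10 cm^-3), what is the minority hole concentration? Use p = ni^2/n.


Step 1: Since Nd >> ni, n ≈ Nd = 7.49e+15 cm^-3
Step 2: p = ni^2 / n = (1.5e10)^2 / 7.49e+15
Step 3: p = 2.25e20 / 7.49e+15 = 3.00e+04 cm^-3

3.00e+04


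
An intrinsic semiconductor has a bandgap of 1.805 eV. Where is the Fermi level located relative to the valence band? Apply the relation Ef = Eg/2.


Step 1: For an intrinsic semiconductor, the Fermi level sits at midgap.
Step 2: Ef = Eg / 2 = 1.805 / 2 = 0.9025 eV

0.9025


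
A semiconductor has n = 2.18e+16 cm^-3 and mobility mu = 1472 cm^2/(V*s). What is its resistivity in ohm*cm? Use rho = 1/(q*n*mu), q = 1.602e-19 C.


Step 1: sigma = q * n * mu = 1.602e-19 * 2.18e+16 * 1472 = 5.14075e+00 S/cm
Step 2: rho = 1 / sigma = 1 / 5.14075e+00 = 0.1945 ohm*cm

0.1945


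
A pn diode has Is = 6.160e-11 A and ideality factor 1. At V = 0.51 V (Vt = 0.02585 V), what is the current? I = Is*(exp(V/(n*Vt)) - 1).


Step 1: V/(n*Vt) = 0.51/(1*0.02585) = 19.7292
Step 2: exp(19.7292) = 3.7007e+08
Step 3: I = 6.160e-11 * (3.7007e+08 - 1) = 2.28e-02 A

2.28e-02


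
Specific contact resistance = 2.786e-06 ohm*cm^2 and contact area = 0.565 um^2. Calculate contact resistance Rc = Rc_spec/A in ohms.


Step 1: Convert area to cm^2: 0.565 um^2 = 5.6500e-09 cm^2
Step 2: Rc = Rc_spec / A = 2.786e-06 / 5.6500e-09
Step 3: Rc = 4.93e+02 ohms

4.93e+02


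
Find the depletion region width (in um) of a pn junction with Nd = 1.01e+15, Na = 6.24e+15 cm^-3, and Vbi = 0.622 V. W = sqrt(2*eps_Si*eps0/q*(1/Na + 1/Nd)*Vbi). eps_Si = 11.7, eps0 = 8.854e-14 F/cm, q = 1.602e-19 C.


Step 1: 1/Na + 1/Nd = 1/6.24e+15 + 1/1.01e+15 = 1.15036e-15
Step 2: 2*eps*eps0/q = 2*11.7*8.854e-14/1.602e-19 = 1.293281e+07
Step 3: W^2 = 1.293281e+07 * 1.15036e-15 * 0.622 = 9.25373e-09
Step 4: W = sqrt(9.25373e-09) = 9.620e-05 cm = 0.962 um

0.962


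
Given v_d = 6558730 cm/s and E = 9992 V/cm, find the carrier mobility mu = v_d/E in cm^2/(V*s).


Step 1: mu = v_d / E
Step 2: mu = 6558730 / 9992
Step 3: mu = 656.4 cm^2/(V*s)

656.4


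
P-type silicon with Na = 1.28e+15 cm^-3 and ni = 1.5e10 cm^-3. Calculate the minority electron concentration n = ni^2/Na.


Step 1: Majority hole concentration p ≈ Na = 1.28e+15 cm^-3
Step 2: n = ni^2 / Na = (1.5e10)^2 / 1.28e+15
Step 3: n = 1.76e+05 cm^-3

1.76e+05


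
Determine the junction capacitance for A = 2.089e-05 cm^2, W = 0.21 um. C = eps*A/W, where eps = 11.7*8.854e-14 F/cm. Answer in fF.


Step 1: eps_Si = 11.7 * 8.854e-14 = 1.035918e-12 F/cm
Step 2: W in cm = 0.21 * 1e-4 = 2.10e-05 cm
Step 3: C = 1.035918e-12 * 2.089e-05 / 2.10e-05 = 1.030492e-12 F
Step 4: C = 1030.49 fF

1030.49


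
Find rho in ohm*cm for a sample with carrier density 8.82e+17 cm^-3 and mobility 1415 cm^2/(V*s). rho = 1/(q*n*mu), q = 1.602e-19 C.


Step 1: sigma = q * n * mu = 1.602e-19 * 8.82e+17 * 1415 = 1.99934e+02 S/cm
Step 2: rho = 1 / sigma = 1 / 1.99934e+02 = 0.005002 ohm*cm

0.005002


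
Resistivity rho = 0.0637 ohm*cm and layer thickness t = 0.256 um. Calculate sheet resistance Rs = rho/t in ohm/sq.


Step 1: Convert thickness to cm: t = 0.256 um = 2.5600e-05 cm
Step 2: Rs = rho / t = 0.0637 / 2.5600e-05
Step 3: Rs = 2488.3 ohm/sq

2488.3


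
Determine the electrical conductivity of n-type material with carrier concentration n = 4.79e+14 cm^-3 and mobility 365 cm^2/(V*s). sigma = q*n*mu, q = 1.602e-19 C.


Step 1: sigma = q * n * mu
Step 2: sigma = 1.602e-19 * 4.79e+14 * 365
Step 3: sigma = 2.801e-02 S/cm

2.801e-02


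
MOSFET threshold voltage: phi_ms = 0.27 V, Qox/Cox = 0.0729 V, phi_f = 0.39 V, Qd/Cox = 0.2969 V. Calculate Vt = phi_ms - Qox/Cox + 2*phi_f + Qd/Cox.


Step 1: Vt = phi_ms - Qox/Cox + 2*phi_f + Qd/Cox
Step 2: Vt = 0.27 - 0.0729 + 2*0.39 + 0.2969
Step 3: Vt = 0.27 - 0.0729 + 0.78 + 0.2969
Step 4: Vt = 1.274 V

1.274


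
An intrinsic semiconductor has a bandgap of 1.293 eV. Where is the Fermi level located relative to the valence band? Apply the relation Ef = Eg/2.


Step 1: For an intrinsic semiconductor, the Fermi level sits at midgap.
Step 2: Ef = Eg / 2 = 1.293 / 2 = 0.6465 eV

0.6465


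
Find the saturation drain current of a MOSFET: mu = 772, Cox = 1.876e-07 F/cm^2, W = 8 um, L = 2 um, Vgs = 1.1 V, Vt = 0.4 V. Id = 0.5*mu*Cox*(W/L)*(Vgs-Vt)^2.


Step 1: Overdrive voltage Vov = Vgs - Vt = 1.1 - 0.4 = 0.7 V
Step 2: W/L = 8/2 = 4
Step 3: Id = 0.5 * 772 * 1.876e-07 * 4 * 0.7^2
Step 4: Id = 1.42e-04 A

1.42e-04


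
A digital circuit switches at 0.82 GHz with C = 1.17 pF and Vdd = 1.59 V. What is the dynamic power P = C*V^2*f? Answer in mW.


Step 1: V^2 = 1.59^2 = 2.5281 V^2
Step 2: P = C*V^2*f = 1.17e-12 F * 2.5281 * 0.82e9 Hz
Step 3: P = 2.42545914e-03 W
Step 4: P = 2.425 mW

2.425


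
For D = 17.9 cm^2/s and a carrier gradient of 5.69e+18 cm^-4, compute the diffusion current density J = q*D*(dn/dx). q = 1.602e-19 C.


Step 1: J = q * D * (dn/dx)
Step 2: J = 1.602e-19 * 17.9 * 5.69e+18
Step 3: J = 1.63e+01 A/cm^2

1.63e+01


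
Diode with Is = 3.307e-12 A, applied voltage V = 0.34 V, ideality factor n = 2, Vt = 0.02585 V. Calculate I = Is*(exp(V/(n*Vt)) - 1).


Step 1: V/(n*Vt) = 0.34/(2*0.02585) = 6.5764
Step 2: exp(6.5764) = 7.1795e+02
Step 3: I = 3.307e-12 * (7.1795e+02 - 1) = 2.37e-09 A

2.37e-09


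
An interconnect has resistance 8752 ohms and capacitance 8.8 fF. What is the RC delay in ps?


Step 1: tau = R * C
Step 2: tau = 8752 * 8.8 fF = 8752 * 8.8e-15 F
Step 3: tau = 7.70176e-11 s = 77.0176 ps

77.0176


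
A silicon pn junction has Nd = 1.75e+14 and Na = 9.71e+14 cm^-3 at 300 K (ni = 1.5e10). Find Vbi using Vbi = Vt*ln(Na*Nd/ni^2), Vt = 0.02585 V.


Step 1: Compute Na*Nd/ni^2 = 9.71e+14 * 1.75e+14 / (1.5e10)^2 = 7.5522e+08
Step 2: ln(7.5522e+08) = 20.4425
Step 3: Vbi = 0.02585 * 20.4425 = 0.528 V

0.528


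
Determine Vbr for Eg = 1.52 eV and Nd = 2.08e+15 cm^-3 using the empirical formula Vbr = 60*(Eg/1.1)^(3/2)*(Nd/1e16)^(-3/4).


Step 1: Eg/1.1 = 1.52/1.1 = 1.381818
Step 2: (Eg/1.1)^1.5 = 1.381818^1.5 = 1.624337
Step 3: (Nd/1e16)^(-0.75) = (0.208)^(-0.75) = 3.246777
Step 4: Vbr = 60 * 1.624337 * 3.246777 = 316.4 V

316.4


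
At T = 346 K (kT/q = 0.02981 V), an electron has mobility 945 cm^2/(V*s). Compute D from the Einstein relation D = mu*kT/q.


Step 1: D = mu * (kT/q)
Step 2: D = 945 * 0.02981
Step 3: D = 28.17 cm^2/s

28.17


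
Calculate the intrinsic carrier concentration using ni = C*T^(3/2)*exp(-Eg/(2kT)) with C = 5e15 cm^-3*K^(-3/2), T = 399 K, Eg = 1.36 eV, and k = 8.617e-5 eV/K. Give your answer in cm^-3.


Step 1: Compute kT = 8.617e-5 * 399 = 0.03438183 eV
Step 2: Exponent = -Eg/(2kT) = -1.36/(2*0.03438183) = -19.77789
Step 3: T^(3/2) = 399^1.5 = 7970.02
Step 4: ni = 5e15 * 7970.02 * exp(-19.77789) = 1.03e+11 cm^-3

1.03e+11


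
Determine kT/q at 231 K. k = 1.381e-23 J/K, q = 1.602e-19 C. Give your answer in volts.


Step 1: kT = 1.381e-23 * 231 = 3.19011e-21 J
Step 2: Vt = kT/q = 3.19011e-21 / 1.602e-19
Step 3: Vt = 0.01991 V

0.01991


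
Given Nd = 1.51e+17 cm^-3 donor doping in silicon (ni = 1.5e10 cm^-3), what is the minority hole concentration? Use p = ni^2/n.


Step 1: Since Nd >> ni, n ≈ Nd = 1.51e+17 cm^-3
Step 2: p = ni^2 / n = (1.5e10)^2 / 1.51e+17
Step 3: p = 2.25e20 / 1.51e+17 = 1.49e+03 cm^-3

1.49e+03


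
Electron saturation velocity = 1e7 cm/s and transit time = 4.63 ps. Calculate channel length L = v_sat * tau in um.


Step 1: tau in seconds = 4.63 ps * 1e-12 = 4.6300e-12 s
Step 2: L = v_sat * tau = 1e7 * 4.6300e-12 = 4.6300e-05 cm
Step 3: L in um = 4.6300e-05 * 1e4 = 0.463 um

0.463


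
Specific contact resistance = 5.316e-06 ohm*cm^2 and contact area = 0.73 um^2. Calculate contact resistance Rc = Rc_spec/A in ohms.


Step 1: Convert area to cm^2: 0.73 um^2 = 7.3000e-09 cm^2
Step 2: Rc = Rc_spec / A = 5.316e-06 / 7.3000e-09
Step 3: Rc = 7.28e+02 ohms

7.28e+02


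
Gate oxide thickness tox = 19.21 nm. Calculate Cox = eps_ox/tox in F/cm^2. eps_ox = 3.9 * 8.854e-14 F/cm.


Step 1: eps_ox = 3.9 * 8.854e-14 = 3.45306e-13 F/cm
Step 2: tox in cm = 19.21 nm * 1e-7 = 1.9210e-06 cm
Step 3: Cox = 3.45306e-13 / 1.9210e-06 = 1.80e-07 F/cm^2

1.80e-07


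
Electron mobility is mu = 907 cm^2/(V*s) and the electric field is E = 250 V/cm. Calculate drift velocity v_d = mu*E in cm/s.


Step 1: v_d = mu * E
Step 2: v_d = 907 * 250 = 226750
Step 3: v_d = 2.27e+05 cm/s

2.27e+05


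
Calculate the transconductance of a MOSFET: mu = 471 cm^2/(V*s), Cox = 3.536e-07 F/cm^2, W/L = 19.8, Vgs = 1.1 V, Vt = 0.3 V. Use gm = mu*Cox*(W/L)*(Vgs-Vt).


Step 1: Vov = Vgs - Vt = 1.1 - 0.3 = 0.8 V
Step 2: gm = mu * Cox * (W/L) * Vov
Step 3: gm = 471 * 3.536e-07 * 19.8 * 0.8 = 2.64e-03 S

2.64e-03


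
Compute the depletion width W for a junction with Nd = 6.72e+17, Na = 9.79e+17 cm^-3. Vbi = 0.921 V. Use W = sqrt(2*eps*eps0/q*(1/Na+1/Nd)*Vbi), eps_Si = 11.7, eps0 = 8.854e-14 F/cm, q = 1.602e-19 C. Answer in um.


Step 1: 1/Na + 1/Nd = 1/9.79e+17 + 1/6.72e+17 = 2.50955e-18
Step 2: 2*eps*eps0/q = 2*11.7*8.854e-14/1.602e-19 = 1.293281e+07
Step 3: W^2 = 1.293281e+07 * 2.50955e-18 * 0.921 = 2.98915e-11
Step 4: W = sqrt(2.98915e-11) = 5.467e-06 cm = 0.05467 um

0.05467


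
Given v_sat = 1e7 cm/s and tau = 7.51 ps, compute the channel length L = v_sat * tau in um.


Step 1: tau in seconds = 7.51 ps * 1e-12 = 7.5100e-12 s
Step 2: L = v_sat * tau = 1e7 * 7.5100e-12 = 7.5100e-05 cm
Step 3: L in um = 7.5100e-05 * 1e4 = 0.751 um

0.751


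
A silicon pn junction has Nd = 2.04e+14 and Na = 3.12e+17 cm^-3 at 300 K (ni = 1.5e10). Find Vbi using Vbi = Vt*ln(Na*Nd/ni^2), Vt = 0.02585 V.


Step 1: Compute Na*Nd/ni^2 = 3.12e+17 * 2.04e+14 / (1.5e10)^2 = 2.8288e+11
Step 2: ln(2.8288e+11) = 26.3683
Step 3: Vbi = 0.02585 * 26.3683 = 0.682 V

0.682


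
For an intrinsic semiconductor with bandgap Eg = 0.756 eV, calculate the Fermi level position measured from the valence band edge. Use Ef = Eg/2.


Step 1: For an intrinsic semiconductor, the Fermi level sits at midgap.
Step 2: Ef = Eg / 2 = 0.756 / 2 = 0.378 eV

0.378


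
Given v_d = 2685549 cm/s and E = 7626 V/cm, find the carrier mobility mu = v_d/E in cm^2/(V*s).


Step 1: mu = v_d / E
Step 2: mu = 2685549 / 7626
Step 3: mu = 352.16 cm^2/(V*s)

352.16


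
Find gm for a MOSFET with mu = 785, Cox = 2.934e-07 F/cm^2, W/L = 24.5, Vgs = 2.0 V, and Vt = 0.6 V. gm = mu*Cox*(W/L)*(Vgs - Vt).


Step 1: Vov = Vgs - Vt = 2.0 - 0.6 = 1.4 V
Step 2: gm = mu * Cox * (W/L) * Vov
Step 3: gm = 785 * 2.934e-07 * 24.5 * 1.4 = 7.90e-03 S

7.90e-03


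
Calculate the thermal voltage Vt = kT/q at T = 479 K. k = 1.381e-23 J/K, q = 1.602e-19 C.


Step 1: kT = 1.381e-23 * 479 = 6.61499e-21 J
Step 2: Vt = kT/q = 6.61499e-21 / 1.602e-19
Step 3: Vt = 0.04129 V

0.04129


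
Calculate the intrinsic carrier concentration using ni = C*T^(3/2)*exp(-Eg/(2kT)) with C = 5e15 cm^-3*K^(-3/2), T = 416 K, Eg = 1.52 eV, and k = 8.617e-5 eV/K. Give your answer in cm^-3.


Step 1: Compute kT = 8.617e-5 * 416 = 0.03584672 eV
Step 2: Exponent = -Eg/(2kT) = -1.52/(2*0.03584672) = -21.20138
Step 3: T^(3/2) = 416^1.5 = 8484.77
Step 4: ni = 5e15 * 8484.77 * exp(-21.20138) = 2.63e+10 cm^-3

2.63e+10


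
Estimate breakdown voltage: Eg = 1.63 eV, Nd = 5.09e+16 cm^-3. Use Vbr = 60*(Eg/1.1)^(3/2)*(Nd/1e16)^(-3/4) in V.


Step 1: Eg/1.1 = 1.63/1.1 = 1.481818
Step 2: (Eg/1.1)^1.5 = 1.481818^1.5 = 1.803816
Step 3: (Nd/1e16)^(-0.75) = (5.09)^(-0.75) = 0.295095
Step 4: Vbr = 60 * 1.803816 * 0.295095 = 31.9 V

31.9


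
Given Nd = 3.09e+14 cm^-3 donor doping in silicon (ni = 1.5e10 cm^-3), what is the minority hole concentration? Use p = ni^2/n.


Step 1: Since Nd >> ni, n ≈ Nd = 3.09e+14 cm^-3
Step 2: p = ni^2 / n = (1.5e10)^2 / 3.09e+14
Step 3: p = 2.25e20 / 3.09e+14 = 7.28e+05 cm^-3

7.28e+05


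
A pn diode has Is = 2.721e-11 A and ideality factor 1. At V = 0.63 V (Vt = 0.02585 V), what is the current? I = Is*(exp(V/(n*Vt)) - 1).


Step 1: V/(n*Vt) = 0.63/(1*0.02585) = 24.3714
Step 2: exp(24.3714) = 3.8403e+10
Step 3: I = 2.721e-11 * (3.8403e+10 - 1) = 1.04e+00 A

1.04e+00


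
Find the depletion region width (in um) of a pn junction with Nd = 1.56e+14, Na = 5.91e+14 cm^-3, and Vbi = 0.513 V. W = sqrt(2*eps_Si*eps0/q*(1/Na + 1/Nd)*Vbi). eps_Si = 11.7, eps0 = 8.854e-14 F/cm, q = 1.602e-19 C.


Step 1: 1/Na + 1/Nd = 1/5.91e+14 + 1/1.56e+14 = 8.10230e-15
Step 2: 2*eps*eps0/q = 2*11.7*8.854e-14/1.602e-19 = 1.293281e+07
Step 3: W^2 = 1.293281e+07 * 8.10230e-15 * 0.513 = 5.37550e-08
Step 4: W = sqrt(5.37550e-08) = 2.319e-04 cm = 2.319 um

2.319


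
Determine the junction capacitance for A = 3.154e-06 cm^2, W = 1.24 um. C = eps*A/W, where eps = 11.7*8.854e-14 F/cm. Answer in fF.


Step 1: eps_Si = 11.7 * 8.854e-14 = 1.035918e-12 F/cm
Step 2: W in cm = 1.24 * 1e-4 = 1.24e-04 cm
Step 3: C = 1.035918e-12 * 3.154e-06 / 1.24e-04 = 2.634908e-14 F
Step 4: C = 26.35 fF

26.35


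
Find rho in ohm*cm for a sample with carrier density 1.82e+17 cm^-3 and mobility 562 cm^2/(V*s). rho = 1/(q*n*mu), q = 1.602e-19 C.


Step 1: sigma = q * n * mu = 1.602e-19 * 1.82e+17 * 562 = 1.63859e+01 S/cm
Step 2: rho = 1 / sigma = 1 / 1.63859e+01 = 0.06103 ohm*cm

0.06103


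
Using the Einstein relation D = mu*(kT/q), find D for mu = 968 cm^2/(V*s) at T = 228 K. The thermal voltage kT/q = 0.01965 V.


Step 1: D = mu * (kT/q)
Step 2: D = 968 * 0.01965
Step 3: D = 19.02 cm^2/s

19.02


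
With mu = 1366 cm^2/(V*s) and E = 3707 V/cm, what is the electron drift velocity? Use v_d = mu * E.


Step 1: v_d = mu * E
Step 2: v_d = 1366 * 3707 = 5063762
Step 3: v_d = 5.06e+06 cm/s

5.06e+06


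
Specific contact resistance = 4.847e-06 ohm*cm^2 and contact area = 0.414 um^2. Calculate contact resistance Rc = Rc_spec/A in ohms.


Step 1: Convert area to cm^2: 0.414 um^2 = 4.1400e-09 cm^2
Step 2: Rc = Rc_spec / A = 4.847e-06 / 4.1400e-09
Step 3: Rc = 1.17e+03 ohms

1.17e+03


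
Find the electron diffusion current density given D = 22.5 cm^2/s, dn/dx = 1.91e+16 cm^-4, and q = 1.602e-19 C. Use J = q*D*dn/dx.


Step 1: J = q * D * (dn/dx)
Step 2: J = 1.602e-19 * 22.5 * 1.91e+16
Step 3: J = 6.88e-02 A/cm^2

6.88e-02


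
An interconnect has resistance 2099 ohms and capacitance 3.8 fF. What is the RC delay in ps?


Step 1: tau = R * C
Step 2: tau = 2099 * 3.8 fF = 2099 * 3.8e-15 F
Step 3: tau = 7.9762e-12 s = 7.9762 ps

7.9762


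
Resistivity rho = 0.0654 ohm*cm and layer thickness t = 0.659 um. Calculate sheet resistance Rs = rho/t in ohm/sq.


Step 1: Convert thickness to cm: t = 0.659 um = 6.5900e-05 cm
Step 2: Rs = rho / t = 0.0654 / 6.5900e-05
Step 3: Rs = 992.4 ohm/sq

992.4


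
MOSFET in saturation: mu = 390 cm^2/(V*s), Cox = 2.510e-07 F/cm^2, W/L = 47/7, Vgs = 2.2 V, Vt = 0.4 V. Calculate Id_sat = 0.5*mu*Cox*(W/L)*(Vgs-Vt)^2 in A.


Step 1: Overdrive voltage Vov = Vgs - Vt = 2.2 - 0.4 = 1.8 V
Step 2: W/L = 47/7 = 6.71429
Step 3: Id = 0.5 * 390 * 2.510e-07 * 6.71429 * 1.8^2
Step 4: Id = 1.06e-03 A

1.06e-03
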